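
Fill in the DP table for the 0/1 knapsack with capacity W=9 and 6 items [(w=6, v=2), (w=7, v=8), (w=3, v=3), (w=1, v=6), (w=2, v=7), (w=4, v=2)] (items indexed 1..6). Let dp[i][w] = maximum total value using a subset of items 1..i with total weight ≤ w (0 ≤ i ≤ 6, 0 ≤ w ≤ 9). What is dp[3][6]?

3

i\w   0   1   2   3   4   5   6   7   8   9
  0   0   0   0   0   0   0   0   0   0   0
  1   0   0   0   0   0   0   2   2   2   2
  2   0   0   0   0   0   0   2   8   8   8
  3   0   0   0   3   3   3   3   8   8   8
  4   0   6   6   6   9   9   9   9  14  14
  5   0   6   7  13  13  13  16  16  16  16
  6   0   6   7  13  13  13  16  16  16  16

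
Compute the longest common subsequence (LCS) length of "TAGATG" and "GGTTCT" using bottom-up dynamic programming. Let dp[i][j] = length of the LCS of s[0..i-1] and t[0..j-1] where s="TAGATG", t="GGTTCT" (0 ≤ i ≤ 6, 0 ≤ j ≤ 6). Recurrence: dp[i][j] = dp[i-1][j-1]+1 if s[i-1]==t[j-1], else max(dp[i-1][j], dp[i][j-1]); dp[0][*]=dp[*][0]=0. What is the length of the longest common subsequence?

   ''  G  G  T  T  C  T
''  0  0  0  0  0  0  0
 T  0  0  0  1  1  1  1
 A  0  0  0  1  1  1  1
 G  0  1  1  1  1  1  1
 A  0  1  1  1  1  1  1
 T  0  1  1  2  2  2  2
 G  0  1  2  2  2  2  2

2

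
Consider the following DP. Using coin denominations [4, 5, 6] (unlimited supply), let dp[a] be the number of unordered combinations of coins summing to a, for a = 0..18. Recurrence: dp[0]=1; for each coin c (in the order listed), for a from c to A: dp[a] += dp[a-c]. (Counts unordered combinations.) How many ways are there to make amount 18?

3

after  coin     0     1     2     3     4     5     6     7     8     9    10    11    12    13    14    15    16    17    18
          4     1     0     0     0     1     0     0     0     1     0     0     0     1     0     0     0     1     0     0
          5     1     0     0     0     1     1     0     0     1     1     1     0     1     1     1     1     1     1     1
          6     1     0     0     0     1     1     1     0     1     1     2     1     2     1     2     2     3     2     3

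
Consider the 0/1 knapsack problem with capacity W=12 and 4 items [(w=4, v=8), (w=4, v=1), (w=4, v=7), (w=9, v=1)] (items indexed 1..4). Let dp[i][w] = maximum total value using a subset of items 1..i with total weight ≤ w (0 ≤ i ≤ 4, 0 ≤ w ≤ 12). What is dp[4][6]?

8

i\w   0   1   2   3   4   5   6   7   8   9  10  11  12
  0   0   0   0   0   0   0   0   0   0   0   0   0   0
  1   0   0   0   0   8   8   8   8   8   8   8   8   8
  2   0   0   0   0   8   8   8   8   9   9   9   9   9
  3   0   0   0   0   8   8   8   8  15  15  15  15  16
  4   0   0   0   0   8   8   8   8  15  15  15  15  16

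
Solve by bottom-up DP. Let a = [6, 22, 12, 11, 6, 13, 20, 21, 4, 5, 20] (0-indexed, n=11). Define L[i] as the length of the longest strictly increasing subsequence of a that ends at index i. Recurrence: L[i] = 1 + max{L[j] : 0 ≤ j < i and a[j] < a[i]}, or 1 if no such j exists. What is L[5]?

   i    0    1    2    3    4    5    6    7    8    9   10
a[i]    6   22   12   11    6   13   20   21    4    5   20
L[i]    1    2    2    2    1    3    4    5    1    2    4

3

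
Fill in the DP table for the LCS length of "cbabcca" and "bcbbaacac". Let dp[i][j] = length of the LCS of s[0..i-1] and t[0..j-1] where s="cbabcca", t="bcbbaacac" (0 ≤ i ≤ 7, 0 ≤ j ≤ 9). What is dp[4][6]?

3

   ''  b  c  b  b  a  a  c  a  c
''  0  0  0  0  0  0  0  0  0  0
 c  0  0  1  1  1  1  1  1  1  1
 b  0  1  1  2  2  2  2  2  2  2
 a  0  1  1  2  2  3  3  3  3  3
 b  0  1  1  2  3  3  3  3  3  3
 c  0  1  2  2  3  3  3  4  4  4
 c  0  1  2  2  3  3  3  4  4  5
 a  0  1  2  2  3  4  4  4  5  5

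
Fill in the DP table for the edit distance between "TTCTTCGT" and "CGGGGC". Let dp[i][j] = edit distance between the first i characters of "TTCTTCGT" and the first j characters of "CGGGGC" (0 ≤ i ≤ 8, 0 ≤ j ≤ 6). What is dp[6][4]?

   ''  C  G  G  G  G  C
''  0  1  2  3  4  5  6
 T  1  1  2  3  4  5  6
 T  2  2  2  3  4  5  6
 C  3  2  3  3  4  5  5
 T  4  3  3  4  4  5  6
 T  5  4  4  4  5  5  6
 C  6  5  5  5  5  6  5
 G  7  6  5  5  5  5  6
 T  8  7  6  6  6  6  6

5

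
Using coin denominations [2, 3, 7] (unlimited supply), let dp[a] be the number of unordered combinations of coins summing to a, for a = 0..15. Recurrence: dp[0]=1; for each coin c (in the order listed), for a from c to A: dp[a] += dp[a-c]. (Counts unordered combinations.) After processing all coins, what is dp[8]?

2

after  coin     0     1     2     3     4     5     6     7     8     9    10    11    12    13    14    15
          2     1     0     1     0     1     0     1     0     1     0     1     0     1     0     1     0
          3     1     0     1     1     1     1     2     1     2     2     2     2     3     2     3     3
          7     1     0     1     1     1     1     2     2     2     3     3     3     4     4     5     5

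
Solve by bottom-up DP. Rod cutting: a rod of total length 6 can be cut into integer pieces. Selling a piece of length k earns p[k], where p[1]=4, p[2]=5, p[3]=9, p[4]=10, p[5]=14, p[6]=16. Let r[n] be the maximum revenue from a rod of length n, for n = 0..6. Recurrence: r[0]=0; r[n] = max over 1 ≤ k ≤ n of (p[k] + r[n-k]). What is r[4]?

16

   n    0    1    2    3    4    5    6
r[n]    0    4    8   12   16   20   24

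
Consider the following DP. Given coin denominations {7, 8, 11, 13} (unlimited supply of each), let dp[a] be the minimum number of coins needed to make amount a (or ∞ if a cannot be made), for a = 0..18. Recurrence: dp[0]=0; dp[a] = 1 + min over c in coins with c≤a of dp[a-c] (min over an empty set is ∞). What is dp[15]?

 a  0  1  2  3  4  5  6  7  8  9 10 11 12 13 14 15 16 17 18
dp  0  -  -  -  -  -  -  1  1  -  -  1  -  1  2  2  2  -  2
(- denotes ∞ / unreachable)

2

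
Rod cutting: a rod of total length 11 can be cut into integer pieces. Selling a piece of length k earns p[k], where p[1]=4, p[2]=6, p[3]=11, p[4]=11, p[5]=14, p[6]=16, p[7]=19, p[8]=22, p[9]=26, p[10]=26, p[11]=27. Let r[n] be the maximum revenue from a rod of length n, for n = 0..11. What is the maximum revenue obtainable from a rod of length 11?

   n    0    1    2    3    4    5    6    7    8    9   10   11
r[n]    0    4    8   12   16   20   24   28   32   36   40   44

44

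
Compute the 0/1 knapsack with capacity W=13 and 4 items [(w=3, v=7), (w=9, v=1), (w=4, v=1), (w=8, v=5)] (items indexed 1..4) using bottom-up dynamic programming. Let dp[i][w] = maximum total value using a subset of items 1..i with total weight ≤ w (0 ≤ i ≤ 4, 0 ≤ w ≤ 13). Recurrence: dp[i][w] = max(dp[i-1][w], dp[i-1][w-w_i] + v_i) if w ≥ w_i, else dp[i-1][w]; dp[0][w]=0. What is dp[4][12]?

i\w   0   1   2   3   4   5   6   7   8   9  10  11  12  13
  0   0   0   0   0   0   0   0   0   0   0   0   0   0   0
  1   0   0   0   7   7   7   7   7   7   7   7   7   7   7
  2   0   0   0   7   7   7   7   7   7   7   7   7   8   8
  3   0   0   0   7   7   7   7   8   8   8   8   8   8   8
  4   0   0   0   7   7   7   7   8   8   8   8  12  12  12

12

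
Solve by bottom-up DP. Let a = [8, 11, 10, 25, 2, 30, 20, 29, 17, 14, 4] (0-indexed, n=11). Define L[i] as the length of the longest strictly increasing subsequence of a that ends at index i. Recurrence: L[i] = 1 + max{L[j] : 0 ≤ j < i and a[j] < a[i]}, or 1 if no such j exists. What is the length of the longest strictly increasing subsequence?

   i    0    1    2    3    4    5    6    7    8    9   10
a[i]    8   11   10   25    2   30   20   29   17   14    4
L[i]    1    2    2    3    1    4    3    4    3    3    2

4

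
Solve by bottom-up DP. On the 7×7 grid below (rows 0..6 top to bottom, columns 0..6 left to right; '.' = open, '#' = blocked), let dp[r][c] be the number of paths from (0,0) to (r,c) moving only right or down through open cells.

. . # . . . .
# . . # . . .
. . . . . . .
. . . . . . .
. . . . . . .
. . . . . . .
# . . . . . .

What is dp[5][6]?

r\c   0   1   2   3   4   5   6
  0   1   1   0   0   0   0   0
  1   0   1   1   0   0   0   0
  2   0   1   2   2   2   2   2
  3   0   1   3   5   7   9  11
  4   0   1   4   9  16  25  36
  5   0   1   5  14  30  55  91
  6   0   1   6  20  50 105 196

91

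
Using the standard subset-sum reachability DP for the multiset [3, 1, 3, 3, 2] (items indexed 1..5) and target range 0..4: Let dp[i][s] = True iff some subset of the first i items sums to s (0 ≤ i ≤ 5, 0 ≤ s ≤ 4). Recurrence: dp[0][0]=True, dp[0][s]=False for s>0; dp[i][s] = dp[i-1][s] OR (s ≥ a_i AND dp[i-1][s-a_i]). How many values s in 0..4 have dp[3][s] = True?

4

i\s   0   1   2   3   4
  0   T   F   F   F   F
  1   T   F   F   T   F
  2   T   T   F   T   T
  3   T   T   F   T   T
  4   T   T   F   T   T
  5   T   T   T   T   T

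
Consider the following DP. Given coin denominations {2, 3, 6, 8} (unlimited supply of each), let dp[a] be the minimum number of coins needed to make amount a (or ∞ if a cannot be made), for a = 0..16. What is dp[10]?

 a  0  1  2  3  4  5  6  7  8  9 10 11 12 13 14 15 16
dp  0  -  1  1  2  2  1  3  1  2  2  2  2  3  2  3  2
(- denotes ∞ / unreachable)

2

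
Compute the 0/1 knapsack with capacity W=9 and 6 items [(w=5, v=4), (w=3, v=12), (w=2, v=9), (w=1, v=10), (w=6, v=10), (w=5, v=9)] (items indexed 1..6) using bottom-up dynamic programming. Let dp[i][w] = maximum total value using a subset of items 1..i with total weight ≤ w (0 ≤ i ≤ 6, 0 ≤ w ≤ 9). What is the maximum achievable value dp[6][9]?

31

i\w   0   1   2   3   4   5   6   7   8   9
  0   0   0   0   0   0   0   0   0   0   0
  1   0   0   0   0   0   4   4   4   4   4
  2   0   0   0  12  12  12  12  12  16  16
  3   0   0   9  12  12  21  21  21  21  21
  4   0  10  10  19  22  22  31  31  31  31
  5   0  10  10  19  22  22  31  31  31  31
  6   0  10  10  19  22  22  31  31  31  31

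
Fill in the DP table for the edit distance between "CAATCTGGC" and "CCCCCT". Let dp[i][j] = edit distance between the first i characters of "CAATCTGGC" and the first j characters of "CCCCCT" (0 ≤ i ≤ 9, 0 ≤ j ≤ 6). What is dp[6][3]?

4

   ''  C  C  C  C  C  T
''  0  1  2  3  4  5  6
 C  1  0  1  2  3  4  5
 A  2  1  1  2  3  4  5
 A  3  2  2  2  3  4  5
 T  4  3  3  3  3  4  4
 C  5  4  3  3  3  3  4
 T  6  5  4  4  4  4  3
 G  7  6  5  5  5  5  4
 G  8  7  6  6  6  6  5
 C  9  8  7  6  6  6  6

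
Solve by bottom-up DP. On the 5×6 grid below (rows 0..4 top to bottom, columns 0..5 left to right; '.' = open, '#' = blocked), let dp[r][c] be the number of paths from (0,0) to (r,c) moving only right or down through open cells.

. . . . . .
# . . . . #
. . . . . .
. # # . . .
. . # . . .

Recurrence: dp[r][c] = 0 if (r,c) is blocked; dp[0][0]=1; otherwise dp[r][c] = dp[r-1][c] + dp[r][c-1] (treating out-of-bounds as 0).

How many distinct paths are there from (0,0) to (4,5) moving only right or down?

48

r\c   0   1   2   3   4   5
  0   1   1   1   1   1   1
  1   0   1   2   3   4   0
  2   0   1   3   6  10  10
  3   0   0   0   6  16  26
  4   0   0   0   6  22  48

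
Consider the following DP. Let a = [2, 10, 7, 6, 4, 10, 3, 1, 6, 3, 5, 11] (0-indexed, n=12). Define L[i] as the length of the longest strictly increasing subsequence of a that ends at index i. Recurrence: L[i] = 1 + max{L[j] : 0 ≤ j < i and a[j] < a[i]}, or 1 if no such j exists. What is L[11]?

4

   i    0    1    2    3    4    5    6    7    8    9   10   11
a[i]    2   10    7    6    4   10    3    1    6    3    5   11
L[i]    1    2    2    2    2    3    2    1    3    2    3    4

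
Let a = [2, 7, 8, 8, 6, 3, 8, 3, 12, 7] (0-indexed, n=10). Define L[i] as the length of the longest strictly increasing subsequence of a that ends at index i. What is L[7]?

   i    0    1    2    3    4    5    6    7    8    9
a[i]    2    7    8    8    6    3    8    3   12    7
L[i]    1    2    3    3    2    2    3    2    4    3

2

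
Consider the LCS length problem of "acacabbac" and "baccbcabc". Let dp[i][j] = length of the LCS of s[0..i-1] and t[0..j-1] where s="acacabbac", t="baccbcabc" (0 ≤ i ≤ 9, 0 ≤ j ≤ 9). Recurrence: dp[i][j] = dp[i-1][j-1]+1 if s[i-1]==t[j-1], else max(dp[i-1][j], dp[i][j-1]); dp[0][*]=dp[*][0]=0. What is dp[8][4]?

   ''  b  a  c  c  b  c  a  b  c
''  0  0  0  0  0  0  0  0  0  0
 a  0  0  1  1  1  1  1  1  1  1
 c  0  0  1  2  2  2  2  2  2  2
 a  0  0  1  2  2  2  2  3  3  3
 c  0  0  1  2  3  3  3  3  3  4
 a  0  0  1  2  3  3  3  4  4  4
 b  0  1  1  2  3  4  4  4  5  5
 b  0  1  1  2  3  4  4  4  5  5
 a  0  1  2  2  3  4  4  5  5  5
 c  0  1  2  3  3  4  5  5  5  6

3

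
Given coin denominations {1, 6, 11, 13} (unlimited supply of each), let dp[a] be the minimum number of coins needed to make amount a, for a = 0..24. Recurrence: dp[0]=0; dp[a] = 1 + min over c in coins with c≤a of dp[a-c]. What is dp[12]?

2

 a  0  1  2  3  4  5  6  7  8  9 10 11 12 13 14 15 16 17 18 19 20 21 22 23 24
dp  0  1  2  3  4  5  1  2  3  4  5  1  2  1  2  3  4  2  3  2  3  4  2  3  2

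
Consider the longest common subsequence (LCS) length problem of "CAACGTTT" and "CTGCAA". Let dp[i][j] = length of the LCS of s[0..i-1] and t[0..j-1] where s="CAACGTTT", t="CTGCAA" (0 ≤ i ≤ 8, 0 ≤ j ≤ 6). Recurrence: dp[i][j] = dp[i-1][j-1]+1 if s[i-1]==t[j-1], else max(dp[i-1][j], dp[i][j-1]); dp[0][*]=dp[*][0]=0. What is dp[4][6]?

   ''  C  T  G  C  A  A
''  0  0  0  0  0  0  0
 C  0  1  1  1  1  1  1
 A  0  1  1  1  1  2  2
 A  0  1  1  1  1  2  3
 C  0  1  1  1  2  2  3
 G  0  1  1  2  2  2  3
 T  0  1  2  2  2  2  3
 T  0  1  2  2  2  2  3
 T  0  1  2  2  2  2  3

3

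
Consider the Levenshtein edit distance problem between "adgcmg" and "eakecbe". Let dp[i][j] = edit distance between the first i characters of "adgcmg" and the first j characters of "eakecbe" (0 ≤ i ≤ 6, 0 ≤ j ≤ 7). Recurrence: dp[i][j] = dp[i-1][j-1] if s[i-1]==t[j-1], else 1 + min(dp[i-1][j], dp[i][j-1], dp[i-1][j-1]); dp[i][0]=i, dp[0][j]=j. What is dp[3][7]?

6

   ''  e  a  k  e  c  b  e
''  0  1  2  3  4  5  6  7
 a  1  1  1  2  3  4  5  6
 d  2  2  2  2  3  4  5  6
 g  3  3  3  3  3  4  5  6
 c  4  4  4  4  4  3  4  5
 m  5  5  5  5  5  4  4  5
 g  6  6  6  6  6  5  5  5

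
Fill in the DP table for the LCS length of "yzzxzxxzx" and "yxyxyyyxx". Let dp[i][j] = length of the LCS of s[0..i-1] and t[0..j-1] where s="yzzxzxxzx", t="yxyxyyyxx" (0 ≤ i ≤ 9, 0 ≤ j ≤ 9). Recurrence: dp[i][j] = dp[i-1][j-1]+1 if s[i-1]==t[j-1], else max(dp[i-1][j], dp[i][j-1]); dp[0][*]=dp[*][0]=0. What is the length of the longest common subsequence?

5

   ''  y  x  y  x  y  y  y  x  x
''  0  0  0  0  0  0  0  0  0  0
 y  0  1  1  1  1  1  1  1  1  1
 z  0  1  1  1  1  1  1  1  1  1
 z  0  1  1  1  1  1  1  1  1  1
 x  0  1  2  2  2  2  2  2  2  2
 z  0  1  2  2  2  2  2  2  2  2
 x  0  1  2  2  3  3  3  3  3  3
 x  0  1  2  2  3  3  3  3  4  4
 z  0  1  2  2  3  3  3  3  4  4
 x  0  1  2  2  3  3  3  3  4  5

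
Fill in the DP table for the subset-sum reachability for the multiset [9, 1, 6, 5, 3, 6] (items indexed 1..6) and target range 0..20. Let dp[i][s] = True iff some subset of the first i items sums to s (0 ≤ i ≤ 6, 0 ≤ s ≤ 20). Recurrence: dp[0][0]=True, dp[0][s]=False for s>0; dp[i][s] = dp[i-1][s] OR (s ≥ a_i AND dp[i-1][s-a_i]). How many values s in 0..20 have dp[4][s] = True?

13

i\s   0   1   2   3   4   5   6   7   8   9  10  11  12  13  14  15  16  17  18  19  20
  0   T   F   F   F   F   F   F   F   F   F   F   F   F   F   F   F   F   F   F   F   F
  1   T   F   F   F   F   F   F   F   F   T   F   F   F   F   F   F   F   F   F   F   F
  2   T   T   F   F   F   F   F   F   F   T   T   F   F   F   F   F   F   F   F   F   F
  3   T   T   F   F   F   F   T   T   F   T   T   F   F   F   F   T   T   F   F   F   F
  4   T   T   F   F   F   T   T   T   F   T   T   T   T   F   T   T   T   F   F   F   T
  5   T   T   F   T   T   T   T   T   T   T   T   T   T   T   T   T   T   T   T   T   T
  6   T   T   F   T   T   T   T   T   T   T   T   T   T   T   T   T   T   T   T   T   T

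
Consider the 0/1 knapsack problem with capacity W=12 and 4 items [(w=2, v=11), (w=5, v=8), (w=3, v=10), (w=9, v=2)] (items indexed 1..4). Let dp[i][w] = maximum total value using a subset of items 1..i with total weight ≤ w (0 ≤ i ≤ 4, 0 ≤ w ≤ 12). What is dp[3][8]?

21

i\w   0   1   2   3   4   5   6   7   8   9  10  11  12
  0   0   0   0   0   0   0   0   0   0   0   0   0   0
  1   0   0  11  11  11  11  11  11  11  11  11  11  11
  2   0   0  11  11  11  11  11  19  19  19  19  19  19
  3   0   0  11  11  11  21  21  21  21  21  29  29  29
  4   0   0  11  11  11  21  21  21  21  21  29  29  29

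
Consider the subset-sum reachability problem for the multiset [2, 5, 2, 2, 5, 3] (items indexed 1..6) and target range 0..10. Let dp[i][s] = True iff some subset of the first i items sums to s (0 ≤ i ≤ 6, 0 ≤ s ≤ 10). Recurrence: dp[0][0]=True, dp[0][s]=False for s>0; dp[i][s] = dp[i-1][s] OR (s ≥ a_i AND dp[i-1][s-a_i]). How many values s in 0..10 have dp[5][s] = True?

8

i\s   0   1   2   3   4   5   6   7   8   9  10
  0   T   F   F   F   F   F   F   F   F   F   F
  1   T   F   T   F   F   F   F   F   F   F   F
  2   T   F   T   F   F   T   F   T   F   F   F
  3   T   F   T   F   T   T   F   T   F   T   F
  4   T   F   T   F   T   T   T   T   F   T   F
  5   T   F   T   F   T   T   T   T   F   T   T
  6   T   F   T   T   T   T   T   T   T   T   T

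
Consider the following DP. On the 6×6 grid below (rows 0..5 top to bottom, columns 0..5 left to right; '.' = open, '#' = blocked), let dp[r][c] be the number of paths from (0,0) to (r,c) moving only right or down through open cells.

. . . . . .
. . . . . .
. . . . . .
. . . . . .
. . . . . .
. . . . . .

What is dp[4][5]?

126

r\c   0   1   2   3   4   5
  0   1   1   1   1   1   1
  1   1   2   3   4   5   6
  2   1   3   6  10  15  21
  3   1   4  10  20  35  56
  4   1   5  15  35  70 126
  5   1   6  21  56 126 252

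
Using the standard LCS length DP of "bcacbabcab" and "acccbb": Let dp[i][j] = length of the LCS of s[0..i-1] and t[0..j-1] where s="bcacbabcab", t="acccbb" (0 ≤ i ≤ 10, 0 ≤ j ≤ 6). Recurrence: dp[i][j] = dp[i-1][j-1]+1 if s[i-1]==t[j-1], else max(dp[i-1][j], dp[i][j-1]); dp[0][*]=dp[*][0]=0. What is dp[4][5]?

2

   ''  a  c  c  c  b  b
''  0  0  0  0  0  0  0
 b  0  0  0  0  0  1  1
 c  0  0  1  1  1  1  1
 a  0  1  1  1  1  1  1
 c  0  1  2  2  2  2  2
 b  0  1  2  2  2  3  3
 a  0  1  2  2  2  3  3
 b  0  1  2  2  2  3  4
 c  0  1  2  3  3  3  4
 a  0  1  2  3  3  3  4
 b  0  1  2  3  3  4  4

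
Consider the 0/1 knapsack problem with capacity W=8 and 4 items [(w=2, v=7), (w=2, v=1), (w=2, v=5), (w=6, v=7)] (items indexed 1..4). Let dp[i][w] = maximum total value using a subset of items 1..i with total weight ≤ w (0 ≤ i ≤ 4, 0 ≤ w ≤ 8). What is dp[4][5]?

12

i\w   0   1   2   3   4   5   6   7   8
  0   0   0   0   0   0   0   0   0   0
  1   0   0   7   7   7   7   7   7   7
  2   0   0   7   7   8   8   8   8   8
  3   0   0   7   7  12  12  13  13  13
  4   0   0   7   7  12  12  13  13  14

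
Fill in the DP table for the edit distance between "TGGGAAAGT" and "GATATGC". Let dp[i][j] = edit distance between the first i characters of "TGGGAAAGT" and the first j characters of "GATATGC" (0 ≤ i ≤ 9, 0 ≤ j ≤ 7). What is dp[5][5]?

   ''  G  A  T  A  T  G  C
''  0  1  2  3  4  5  6  7
 T  1  1  2  2  3  4  5  6
 G  2  1  2  3  3  4  4  5
 G  3  2  2  3  4  4  4  5
 G  4  3  3  3  4  5  4  5
 A  5  4  3  4  3  4  5  5
 A  6  5  4  4  4  4  5  6
 A  7  6  5  5  4  5  5  6
 G  8  7  6  6  5  5  5  6
 T  9  8  7  6  6  5  6  6

4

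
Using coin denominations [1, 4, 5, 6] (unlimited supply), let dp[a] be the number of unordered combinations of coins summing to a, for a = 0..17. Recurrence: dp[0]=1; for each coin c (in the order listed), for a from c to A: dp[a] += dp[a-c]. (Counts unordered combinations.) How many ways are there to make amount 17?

21

after  coin     0     1     2     3     4     5     6     7     8     9    10    11    12    13    14    15    16    17
          1     1     1     1     1     1     1     1     1     1     1     1     1     1     1     1     1     1     1
          4     1     1     1     1     2     2     2     2     3     3     3     3     4     4     4     4     5     5
          5     1     1     1     1     2     3     3     3     4     5     6     6     7     8     9    10    11    12
          6     1     1     1     1     2     3     4     4     5     6     8     9    11    12    14    16    19    21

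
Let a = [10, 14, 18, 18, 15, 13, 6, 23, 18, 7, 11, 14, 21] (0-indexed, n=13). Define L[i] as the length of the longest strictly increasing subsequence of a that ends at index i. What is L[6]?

   i    0    1    2    3    4    5    6    7    8    9   10   11   12
a[i]   10   14   18   18   15   13    6   23   18    7   11   14   21
L[i]    1    2    3    3    3    2    1    4    4    2    3    4    5

1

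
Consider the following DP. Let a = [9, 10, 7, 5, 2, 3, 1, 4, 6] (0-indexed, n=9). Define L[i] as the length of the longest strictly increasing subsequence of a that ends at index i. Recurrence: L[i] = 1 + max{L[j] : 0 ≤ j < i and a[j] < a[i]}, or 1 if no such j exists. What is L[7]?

3

   i    0    1    2    3    4    5    6    7    8
a[i]    9   10    7    5    2    3    1    4    6
L[i]    1    2    1    1    1    2    1    3    4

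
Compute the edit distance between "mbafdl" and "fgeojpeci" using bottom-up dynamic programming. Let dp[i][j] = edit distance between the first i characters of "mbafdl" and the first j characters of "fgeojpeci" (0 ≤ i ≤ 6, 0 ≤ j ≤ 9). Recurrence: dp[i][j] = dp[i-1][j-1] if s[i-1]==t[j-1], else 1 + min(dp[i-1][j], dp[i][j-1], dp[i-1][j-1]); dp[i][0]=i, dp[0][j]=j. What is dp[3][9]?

9

   ''  f  g  e  o  j  p  e  c  i
''  0  1  2  3  4  5  6  7  8  9
 m  1  1  2  3  4  5  6  7  8  9
 b  2  2  2  3  4  5  6  7  8  9
 a  3  3  3  3  4  5  6  7  8  9
 f  4  3  4  4  4  5  6  7  8  9
 d  5  4  4  5  5  5  6  7  8  9
 l  6  5  5  5  6  6  6  7  8  9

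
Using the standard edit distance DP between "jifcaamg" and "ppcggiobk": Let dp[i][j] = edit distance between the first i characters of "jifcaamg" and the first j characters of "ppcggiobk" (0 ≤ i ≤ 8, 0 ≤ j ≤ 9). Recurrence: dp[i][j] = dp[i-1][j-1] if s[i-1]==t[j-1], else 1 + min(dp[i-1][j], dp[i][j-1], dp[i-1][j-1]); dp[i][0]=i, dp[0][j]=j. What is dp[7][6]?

6

   ''  p  p  c  g  g  i  o  b  k
''  0  1  2  3  4  5  6  7  8  9
 j  1  1  2  3  4  5  6  7  8  9
 i  2  2  2  3  4  5  5  6  7  8
 f  3  3  3  3  4  5  6  6  7  8
 c  4  4  4  3  4  5  6  7  7  8
 a  5  5  5  4  4  5  6  7  8  8
 a  6  6  6  5  5  5  6  7  8  9
 m  7  7  7  6  6  6  6  7  8  9
 g  8  8  8  7  6  6  7  7  8  9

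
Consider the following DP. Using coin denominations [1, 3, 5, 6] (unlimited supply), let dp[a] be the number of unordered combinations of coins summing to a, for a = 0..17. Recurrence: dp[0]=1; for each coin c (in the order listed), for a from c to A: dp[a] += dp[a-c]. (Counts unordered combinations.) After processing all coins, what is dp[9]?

8

after  coin     0     1     2     3     4     5     6     7     8     9    10    11    12    13    14    15    16    17
          1     1     1     1     1     1     1     1     1     1     1     1     1     1     1     1     1     1     1
          3     1     1     1     2     2     2     3     3     3     4     4     4     5     5     5     6     6     6
          5     1     1     1     2     2     3     4     4     5     6     7     8     9    10    11    13    14    15
          6     1     1     1     2     2     3     5     5     6     8     9    11    14    15    17    21    23    26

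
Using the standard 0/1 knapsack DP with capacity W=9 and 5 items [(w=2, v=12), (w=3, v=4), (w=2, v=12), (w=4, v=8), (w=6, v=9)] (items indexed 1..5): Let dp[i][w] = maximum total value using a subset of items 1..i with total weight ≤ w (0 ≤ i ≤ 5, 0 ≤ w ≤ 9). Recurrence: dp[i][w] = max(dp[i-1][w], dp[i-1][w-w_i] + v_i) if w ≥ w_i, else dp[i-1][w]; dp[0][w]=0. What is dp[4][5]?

24

i\w   0   1   2   3   4   5   6   7   8   9
  0   0   0   0   0   0   0   0   0   0   0
  1   0   0  12  12  12  12  12  12  12  12
  2   0   0  12  12  12  16  16  16  16  16
  3   0   0  12  12  24  24  24  28  28  28
  4   0   0  12  12  24  24  24  28  32  32
  5   0   0  12  12  24  24  24  28  32  32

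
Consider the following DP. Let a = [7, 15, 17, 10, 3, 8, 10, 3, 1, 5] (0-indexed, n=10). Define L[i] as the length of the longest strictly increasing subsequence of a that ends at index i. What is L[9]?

   i    0    1    2    3    4    5    6    7    8    9
a[i]    7   15   17   10    3    8   10    3    1    5
L[i]    1    2    3    2    1    2    3    1    1    2

2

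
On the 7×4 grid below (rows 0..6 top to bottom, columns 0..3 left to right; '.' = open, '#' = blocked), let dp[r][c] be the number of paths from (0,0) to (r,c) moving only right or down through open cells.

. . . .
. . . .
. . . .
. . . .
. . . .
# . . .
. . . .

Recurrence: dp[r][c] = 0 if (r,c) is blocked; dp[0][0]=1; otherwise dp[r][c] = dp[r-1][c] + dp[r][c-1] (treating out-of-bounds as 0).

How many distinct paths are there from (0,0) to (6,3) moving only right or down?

80

r\c   0   1   2   3
  0   1   1   1   1
  1   1   2   3   4
  2   1   3   6  10
  3   1   4  10  20
  4   1   5  15  35
  5   0   5  20  55
  6   0   5  25  80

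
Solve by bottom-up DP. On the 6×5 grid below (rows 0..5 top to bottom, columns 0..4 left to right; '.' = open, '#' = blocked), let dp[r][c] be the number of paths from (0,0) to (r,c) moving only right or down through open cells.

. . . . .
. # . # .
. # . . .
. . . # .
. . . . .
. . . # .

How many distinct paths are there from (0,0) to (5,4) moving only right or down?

6

r\c   0   1   2   3   4
  0   1   1   1   1   1
  1   1   0   1   0   1
  2   1   0   1   1   2
  3   1   1   2   0   2
  4   1   2   4   4   6
  5   1   3   7   0   6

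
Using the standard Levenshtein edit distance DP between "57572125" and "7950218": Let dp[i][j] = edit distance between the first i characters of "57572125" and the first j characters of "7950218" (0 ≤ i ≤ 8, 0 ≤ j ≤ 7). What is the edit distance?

   ''  7  9  5  0  2  1  8
''  0  1  2  3  4  5  6  7
 5  1  1  2  2  3  4  5  6
 7  2  1  2  3  3  4  5  6
 5  3  2  2  2  3  4  5  6
 7  4  3  3  3  3  4  5  6
 2  5  4  4  4  4  3  4  5
 1  6  5  5  5  5  4  3  4
 2  7  6  6  6  6  5  4  4
 5  8  7  7  6  7  6  5  5

5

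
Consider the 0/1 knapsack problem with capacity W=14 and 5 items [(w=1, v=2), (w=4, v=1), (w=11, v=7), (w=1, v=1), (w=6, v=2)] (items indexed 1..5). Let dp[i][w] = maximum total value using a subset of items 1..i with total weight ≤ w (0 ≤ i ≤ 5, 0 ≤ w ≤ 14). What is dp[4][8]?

i\w   0   1   2   3   4   5   6   7   8   9  10  11  12  13  14
  0   0   0   0   0   0   0   0   0   0   0   0   0   0   0   0
  1   0   2   2   2   2   2   2   2   2   2   2   2   2   2   2
  2   0   2   2   2   2   3   3   3   3   3   3   3   3   3   3
  3   0   2   2   2   2   3   3   3   3   3   3   7   9   9   9
  4   0   2   3   3   3   3   4   4   4   4   4   7   9  10  10
  5   0   2   3   3   3   3   4   4   5   5   5   7   9  10  10

4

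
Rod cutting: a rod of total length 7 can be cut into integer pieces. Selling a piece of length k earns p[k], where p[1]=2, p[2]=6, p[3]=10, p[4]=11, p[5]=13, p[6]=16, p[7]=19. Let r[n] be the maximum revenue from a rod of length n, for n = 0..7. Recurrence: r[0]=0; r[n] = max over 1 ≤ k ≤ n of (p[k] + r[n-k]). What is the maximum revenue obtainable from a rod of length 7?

   n    0    1    2    3    4    5    6    7
r[n]    0    2    6   10   12   16   20   22

22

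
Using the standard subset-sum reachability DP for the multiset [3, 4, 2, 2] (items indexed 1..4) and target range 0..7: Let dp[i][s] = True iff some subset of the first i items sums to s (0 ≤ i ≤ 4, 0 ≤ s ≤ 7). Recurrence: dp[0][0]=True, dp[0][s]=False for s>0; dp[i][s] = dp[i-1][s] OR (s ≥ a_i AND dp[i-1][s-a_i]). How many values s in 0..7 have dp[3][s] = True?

i\s   0   1   2   3   4   5   6   7
  0   T   F   F   F   F   F   F   F
  1   T   F   F   T   F   F   F   F
  2   T   F   F   T   T   F   F   T
  3   T   F   T   T   T   T   T   T
  4   T   F   T   T   T   T   T   T

7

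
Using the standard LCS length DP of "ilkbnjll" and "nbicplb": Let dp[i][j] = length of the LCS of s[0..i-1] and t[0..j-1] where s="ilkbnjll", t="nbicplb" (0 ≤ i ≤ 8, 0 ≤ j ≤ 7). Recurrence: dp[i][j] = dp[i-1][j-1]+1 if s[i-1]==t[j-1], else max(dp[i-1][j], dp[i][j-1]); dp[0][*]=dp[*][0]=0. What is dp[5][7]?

3

   ''  n  b  i  c  p  l  b
''  0  0  0  0  0  0  0  0
 i  0  0  0  1  1  1  1  1
 l  0  0  0  1  1  1  2  2
 k  0  0  0  1  1  1  2  2
 b  0  0  1  1  1  1  2  3
 n  0  1  1  1  1  1  2  3
 j  0  1  1  1  1  1  2  3
 l  0  1  1  1  1  1  2  3
 l  0  1  1  1  1  1  2  3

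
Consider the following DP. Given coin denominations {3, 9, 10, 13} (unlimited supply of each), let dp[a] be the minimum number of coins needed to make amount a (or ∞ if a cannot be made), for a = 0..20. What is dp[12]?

 a  0  1  2  3  4  5  6  7  8  9 10 11 12 13 14 15 16 17 18 19 20
dp  0  -  -  1  -  -  2  -  -  1  1  -  2  1  -  3  2  -  2  2  2
(- denotes ∞ / unreachable)

2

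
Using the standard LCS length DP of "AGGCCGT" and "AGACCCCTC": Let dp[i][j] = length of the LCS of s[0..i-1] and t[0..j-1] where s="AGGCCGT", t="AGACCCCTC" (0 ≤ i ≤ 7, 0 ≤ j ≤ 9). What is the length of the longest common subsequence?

   ''  A  G  A  C  C  C  C  T  C
''  0  0  0  0  0  0  0  0  0  0
 A  0  1  1  1  1  1  1  1  1  1
 G  0  1  2  2  2  2  2  2  2  2
 G  0  1  2  2  2  2  2  2  2  2
 C  0  1  2  2  3  3  3  3  3  3
 C  0  1  2  2  3  4  4  4  4  4
 G  0  1  2  2  3  4  4  4  4  4
 T  0  1  2  2  3  4  4  4  5  5

5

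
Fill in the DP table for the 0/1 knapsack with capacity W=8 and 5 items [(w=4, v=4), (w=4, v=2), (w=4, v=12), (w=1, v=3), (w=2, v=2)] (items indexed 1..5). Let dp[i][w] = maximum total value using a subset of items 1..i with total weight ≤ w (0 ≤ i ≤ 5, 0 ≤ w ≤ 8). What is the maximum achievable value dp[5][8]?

17

i\w   0   1   2   3   4   5   6   7   8
  0   0   0   0   0   0   0   0   0   0
  1   0   0   0   0   4   4   4   4   4
  2   0   0   0   0   4   4   4   4   6
  3   0   0   0   0  12  12  12  12  16
  4   0   3   3   3  12  15  15  15  16
  5   0   3   3   5  12  15  15  17  17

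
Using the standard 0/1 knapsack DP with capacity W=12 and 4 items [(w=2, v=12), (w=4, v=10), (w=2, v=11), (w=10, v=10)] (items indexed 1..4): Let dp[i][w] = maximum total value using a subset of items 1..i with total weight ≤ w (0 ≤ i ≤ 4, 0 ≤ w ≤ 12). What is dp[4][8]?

33

i\w   0   1   2   3   4   5   6   7   8   9  10  11  12
  0   0   0   0   0   0   0   0   0   0   0   0   0   0
  1   0   0  12  12  12  12  12  12  12  12  12  12  12
  2   0   0  12  12  12  12  22  22  22  22  22  22  22
  3   0   0  12  12  23  23  23  23  33  33  33  33  33
  4   0   0  12  12  23  23  23  23  33  33  33  33  33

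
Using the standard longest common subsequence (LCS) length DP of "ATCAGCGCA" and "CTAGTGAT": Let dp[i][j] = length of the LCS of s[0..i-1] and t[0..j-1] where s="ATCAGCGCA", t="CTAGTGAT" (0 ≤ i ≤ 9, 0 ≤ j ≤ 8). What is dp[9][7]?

5

   ''  C  T  A  G  T  G  A  T
''  0  0  0  0  0  0  0  0  0
 A  0  0  0  1  1  1  1  1  1
 T  0  0  1  1  1  2  2  2  2
 C  0  1  1  1  1  2  2  2  2
 A  0  1  1  2  2  2  2  3  3
 G  0  1  1  2  3  3  3  3  3
 C  0  1  1  2  3  3  3  3  3
 G  0  1  1  2  3  3  4  4  4
 C  0  1  1  2  3  3  4  4  4
 A  0  1  1  2  3  3  4  5  5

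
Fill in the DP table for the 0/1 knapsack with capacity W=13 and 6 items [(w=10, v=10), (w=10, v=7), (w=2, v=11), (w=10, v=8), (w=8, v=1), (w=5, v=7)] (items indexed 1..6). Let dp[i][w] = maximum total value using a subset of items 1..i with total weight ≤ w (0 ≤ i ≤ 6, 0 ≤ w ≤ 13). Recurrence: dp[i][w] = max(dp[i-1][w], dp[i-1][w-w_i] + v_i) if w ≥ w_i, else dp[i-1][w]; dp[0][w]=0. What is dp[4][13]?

21

i\w   0   1   2   3   4   5   6   7   8   9  10  11  12  13
  0   0   0   0   0   0   0   0   0   0   0   0   0   0   0
  1   0   0   0   0   0   0   0   0   0   0  10  10  10  10
  2   0   0   0   0   0   0   0   0   0   0  10  10  10  10
  3   0   0  11  11  11  11  11  11  11  11  11  11  21  21
  4   0   0  11  11  11  11  11  11  11  11  11  11  21  21
  5   0   0  11  11  11  11  11  11  11  11  12  12  21  21
  6   0   0  11  11  11  11  11  18  18  18  18  18  21  21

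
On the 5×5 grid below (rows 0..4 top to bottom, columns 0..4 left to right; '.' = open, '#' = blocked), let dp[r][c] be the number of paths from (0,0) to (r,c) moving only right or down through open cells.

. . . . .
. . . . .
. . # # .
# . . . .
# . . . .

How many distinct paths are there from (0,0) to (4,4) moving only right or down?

r\c   0   1   2   3   4
  0   1   1   1   1   1
  1   1   2   3   4   5
  2   1   3   0   0   5
  3   0   3   3   3   8
  4   0   3   6   9  17

17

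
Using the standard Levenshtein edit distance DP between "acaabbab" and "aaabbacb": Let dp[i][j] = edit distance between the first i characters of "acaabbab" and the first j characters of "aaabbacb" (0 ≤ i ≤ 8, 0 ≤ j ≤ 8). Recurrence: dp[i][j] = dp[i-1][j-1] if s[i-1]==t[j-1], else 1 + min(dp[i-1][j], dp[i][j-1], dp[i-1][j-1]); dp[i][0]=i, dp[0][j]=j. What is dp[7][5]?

   ''  a  a  a  b  b  a  c  b
''  0  1  2  3  4  5  6  7  8
 a  1  0  1  2  3  4  5  6  7
 c  2  1  1  2  3  4  5  5  6
 a  3  2  1  1  2  3  4  5  6
 a  4  3  2  1  2  3  3  4  5
 b  5  4  3  2  1  2  3  4  4
 b  6  5  4  3  2  1  2  3  4
 a  7  6  5  4  3  2  1  2  3
 b  8  7  6  5  4  3  2  2  2

2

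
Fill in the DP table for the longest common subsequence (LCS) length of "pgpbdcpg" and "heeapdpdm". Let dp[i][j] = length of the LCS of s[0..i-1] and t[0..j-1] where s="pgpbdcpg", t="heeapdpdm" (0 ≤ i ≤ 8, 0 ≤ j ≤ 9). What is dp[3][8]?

2

   ''  h  e  e  a  p  d  p  d  m
''  0  0  0  0  0  0  0  0  0  0
 p  0  0  0  0  0  1  1  1  1  1
 g  0  0  0  0  0  1  1  1  1  1
 p  0  0  0  0  0  1  1  2  2  2
 b  0  0  0  0  0  1  1  2  2  2
 d  0  0  0  0  0  1  2  2  3  3
 c  0  0  0  0  0  1  2  2  3  3
 p  0  0  0  0  0  1  2  3  3  3
 g  0  0  0  0  0  1  2  3  3  3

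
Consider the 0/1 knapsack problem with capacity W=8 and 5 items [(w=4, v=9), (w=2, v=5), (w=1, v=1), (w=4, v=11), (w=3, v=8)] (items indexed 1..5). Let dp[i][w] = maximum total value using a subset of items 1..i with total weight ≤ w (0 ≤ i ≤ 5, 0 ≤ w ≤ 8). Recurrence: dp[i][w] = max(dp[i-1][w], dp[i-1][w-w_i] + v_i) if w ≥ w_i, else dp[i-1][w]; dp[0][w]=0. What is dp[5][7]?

19

i\w   0   1   2   3   4   5   6   7   8
  0   0   0   0   0   0   0   0   0   0
  1   0   0   0   0   9   9   9   9   9
  2   0   0   5   5   9   9  14  14  14
  3   0   1   5   6   9  10  14  15  15
  4   0   1   5   6  11  12  16  17  20
  5   0   1   5   8  11  13  16  19  20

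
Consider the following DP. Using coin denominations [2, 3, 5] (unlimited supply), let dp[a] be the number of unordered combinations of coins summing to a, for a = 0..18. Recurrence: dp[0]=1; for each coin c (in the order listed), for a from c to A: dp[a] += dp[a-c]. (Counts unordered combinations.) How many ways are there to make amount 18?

after  coin     0     1     2     3     4     5     6     7     8     9    10    11    12    13    14    15    16    17    18
          2     1     0     1     0     1     0     1     0     1     0     1     0     1     0     1     0     1     0     1
          3     1     0     1     1     1     1     2     1     2     2     2     2     3     2     3     3     3     3     4
          5     1     0     1     1     1     2     2     2     3     3     4     4     5     5     6     7     7     8     9

9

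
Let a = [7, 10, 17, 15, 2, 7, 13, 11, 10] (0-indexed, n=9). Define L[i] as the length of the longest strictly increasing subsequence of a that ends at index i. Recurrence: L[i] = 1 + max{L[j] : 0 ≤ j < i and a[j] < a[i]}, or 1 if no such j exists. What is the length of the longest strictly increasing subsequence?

   i    0    1    2    3    4    5    6    7    8
a[i]    7   10   17   15    2    7   13   11   10
L[i]    1    2    3    3    1    2    3    3    3

3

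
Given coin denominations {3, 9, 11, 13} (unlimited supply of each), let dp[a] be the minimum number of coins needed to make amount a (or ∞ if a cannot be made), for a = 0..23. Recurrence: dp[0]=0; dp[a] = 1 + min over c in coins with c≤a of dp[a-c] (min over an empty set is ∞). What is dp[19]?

3

 a  0  1  2  3  4  5  6  7  8  9 10 11 12 13 14 15 16 17 18 19 20 21 22 23
dp  0  -  -  1  -  -  2  -  -  1  -  1  2  1  2  3  2  3  2  3  2  3  2  3
(- denotes ∞ / unreachable)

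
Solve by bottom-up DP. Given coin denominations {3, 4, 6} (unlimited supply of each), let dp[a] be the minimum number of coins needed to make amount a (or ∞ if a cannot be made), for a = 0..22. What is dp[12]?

 a  0  1  2  3  4  5  6  7  8  9 10 11 12 13 14 15 16 17 18 19 20 21 22
dp  0  -  -  1  1  -  1  2  2  2  2  3  2  3  3  3  3  4  3  4  4  4  4
(- denotes ∞ / unreachable)

2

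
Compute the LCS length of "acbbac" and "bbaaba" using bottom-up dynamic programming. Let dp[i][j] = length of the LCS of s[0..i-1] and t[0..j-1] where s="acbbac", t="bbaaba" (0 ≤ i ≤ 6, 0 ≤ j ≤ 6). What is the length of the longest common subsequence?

3

   ''  b  b  a  a  b  a
''  0  0  0  0  0  0  0
 a  0  0  0  1  1  1  1
 c  0  0  0  1  1  1  1
 b  0  1  1  1  1  2  2
 b  0  1  2  2  2  2  2
 a  0  1  2  3  3  3  3
 c  0  1  2  3  3  3  3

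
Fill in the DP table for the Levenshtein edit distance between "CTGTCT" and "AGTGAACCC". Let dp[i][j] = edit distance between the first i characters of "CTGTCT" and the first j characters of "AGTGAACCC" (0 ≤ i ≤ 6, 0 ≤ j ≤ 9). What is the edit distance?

   ''  A  G  T  G  A  A  C  C  C
''  0  1  2  3  4  5  6  7  8  9
 C  1  1  2  3  4  5  6  6  7  8
 T  2  2  2  2  3  4  5  6  7  8
 G  3  3  2  3  2  3  4  5  6  7
 T  4  4  3  2  3  3  4  5  6  7
 C  5  5  4  3  3  4  4  4  5  6
 T  6  6  5  4  4  4  5  5  5  6

6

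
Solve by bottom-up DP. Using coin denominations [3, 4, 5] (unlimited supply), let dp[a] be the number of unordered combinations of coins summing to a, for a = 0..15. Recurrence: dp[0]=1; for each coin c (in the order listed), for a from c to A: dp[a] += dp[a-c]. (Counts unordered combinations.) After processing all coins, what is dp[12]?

3

after  coin     0     1     2     3     4     5     6     7     8     9    10    11    12    13    14    15
          3     1     0     0     1     0     0     1     0     0     1     0     0     1     0     0     1
          4     1     0     0     1     1     0     1     1     1     1     1     1     2     1     1     2
          5     1     0     0     1     1     1     1     1     2     2     2     2     3     3     3     4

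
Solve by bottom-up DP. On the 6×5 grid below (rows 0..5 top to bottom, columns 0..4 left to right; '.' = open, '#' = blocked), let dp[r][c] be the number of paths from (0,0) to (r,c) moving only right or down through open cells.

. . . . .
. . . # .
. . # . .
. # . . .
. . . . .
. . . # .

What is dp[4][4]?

r\c   0   1   2   3   4
  0   1   1   1   1   1
  1   1   2   3   0   1
  2   1   3   0   0   1
  3   1   0   0   0   1
  4   1   1   1   1   2
  5   1   2   3   0   2

2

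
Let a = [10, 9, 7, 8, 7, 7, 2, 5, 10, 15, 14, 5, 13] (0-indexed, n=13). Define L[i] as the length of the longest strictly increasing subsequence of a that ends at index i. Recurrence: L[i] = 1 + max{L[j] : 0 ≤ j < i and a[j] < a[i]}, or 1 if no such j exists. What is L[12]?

   i    0    1    2    3    4    5    6    7    8    9   10   11   12
a[i]   10    9    7    8    7    7    2    5   10   15   14    5   13
L[i]    1    1    1    2    1    1    1    2    3    4    4    2    4

4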